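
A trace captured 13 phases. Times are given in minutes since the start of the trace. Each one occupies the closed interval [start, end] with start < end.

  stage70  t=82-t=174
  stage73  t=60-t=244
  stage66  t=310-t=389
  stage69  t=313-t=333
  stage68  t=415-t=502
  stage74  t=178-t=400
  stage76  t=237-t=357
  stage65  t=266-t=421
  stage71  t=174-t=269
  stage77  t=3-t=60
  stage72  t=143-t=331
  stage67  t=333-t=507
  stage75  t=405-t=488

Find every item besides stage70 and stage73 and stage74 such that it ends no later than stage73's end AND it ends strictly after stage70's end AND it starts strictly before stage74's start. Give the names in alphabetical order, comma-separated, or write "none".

Conditions: its end is no later than stage73's end (X.end <= t=244) AND its end is strictly after stage70's end (X.end > t=174) AND its start is strictly before stage74's start (X.start < t=178).
stage65: end t=421 <= t=244? ✗; end t=421 > t=174? ✓; start t=266 < t=178? ✗ → no.
stage66: end t=389 <= t=244? ✗; end t=389 > t=174? ✓; start t=310 < t=178? ✗ → no.
stage67: end t=507 <= t=244? ✗; end t=507 > t=174? ✓; start t=333 < t=178? ✗ → no.
stage68: end t=502 <= t=244? ✗; end t=502 > t=174? ✓; start t=415 < t=178? ✗ → no.
stage69: end t=333 <= t=244? ✗; end t=333 > t=174? ✓; start t=313 < t=178? ✗ → no.
stage71: end t=269 <= t=244? ✗; end t=269 > t=174? ✓; start t=174 < t=178? ✓ → no.
stage72: end t=331 <= t=244? ✗; end t=331 > t=174? ✓; start t=143 < t=178? ✓ → no.
stage75: end t=488 <= t=244? ✗; end t=488 > t=174? ✓; start t=405 < t=178? ✗ → no.
stage76: end t=357 <= t=244? ✗; end t=357 > t=174? ✓; start t=237 < t=178? ✗ → no.
stage77: end t=60 <= t=244? ✓; end t=60 > t=174? ✗; start t=3 < t=178? ✓ → no.
Result: none.

none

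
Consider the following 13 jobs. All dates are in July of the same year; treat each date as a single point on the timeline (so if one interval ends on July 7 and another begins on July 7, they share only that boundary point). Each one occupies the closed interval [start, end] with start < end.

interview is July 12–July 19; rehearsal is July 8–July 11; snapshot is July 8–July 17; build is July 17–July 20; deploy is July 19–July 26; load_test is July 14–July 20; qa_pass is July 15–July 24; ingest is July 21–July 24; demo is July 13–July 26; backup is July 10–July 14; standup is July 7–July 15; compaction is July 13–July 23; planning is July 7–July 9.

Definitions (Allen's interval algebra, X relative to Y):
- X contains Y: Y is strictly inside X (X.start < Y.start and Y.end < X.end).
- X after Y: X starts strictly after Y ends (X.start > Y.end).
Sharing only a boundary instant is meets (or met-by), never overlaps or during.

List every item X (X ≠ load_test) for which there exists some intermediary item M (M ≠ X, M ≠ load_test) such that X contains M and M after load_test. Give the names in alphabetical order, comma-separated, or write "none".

demo, deploy

Target load_test = [July 14, July 20].
Intermediaries M with M after load_test: ingest.
Via ingest — items with X contains ingest: demo, deploy.
Union: demo, deploy.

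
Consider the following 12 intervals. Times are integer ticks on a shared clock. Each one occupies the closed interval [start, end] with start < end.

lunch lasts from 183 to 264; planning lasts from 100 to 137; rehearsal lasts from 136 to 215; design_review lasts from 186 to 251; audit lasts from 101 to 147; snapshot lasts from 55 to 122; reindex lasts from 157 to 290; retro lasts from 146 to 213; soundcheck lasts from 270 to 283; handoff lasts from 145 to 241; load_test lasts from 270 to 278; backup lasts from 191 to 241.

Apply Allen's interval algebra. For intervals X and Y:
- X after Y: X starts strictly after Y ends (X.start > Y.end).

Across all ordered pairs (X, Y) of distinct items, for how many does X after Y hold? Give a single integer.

35

Checking all 132 ordered pairs for relation 'after'; matching pairs in alphabetical order:
(backup, audit): backup after audit ✓
(backup, planning): backup after planning ✓
(backup, snapshot): backup after snapshot ✓
(design_review, audit): design_review after audit ✓
(design_review, planning): design_review after planning ✓
(design_review, snapshot): design_review after snapshot ✓
(handoff, planning): handoff after planning ✓
(handoff, snapshot): handoff after snapshot ✓
(load_test, audit): load_test after audit ✓
(load_test, backup): load_test after backup ✓
(load_test, design_review): load_test after design_review ✓
(load_test, handoff): load_test after handoff ✓
(load_test, lunch): load_test after lunch ✓
(load_test, planning): load_test after planning ✓
(load_test, rehearsal): load_test after rehearsal ✓
(load_test, retro): load_test after retro ✓
(load_test, snapshot): load_test after snapshot ✓
(lunch, audit): lunch after audit ✓
(lunch, planning): lunch after planning ✓
(lunch, snapshot): lunch after snapshot ✓
(rehearsal, snapshot): rehearsal after snapshot ✓
(reindex, audit): reindex after audit ✓
(reindex, planning): reindex after planning ✓
(reindex, snapshot): reindex after snapshot ✓
... plus 11 further pairs not listed.
Count: 35.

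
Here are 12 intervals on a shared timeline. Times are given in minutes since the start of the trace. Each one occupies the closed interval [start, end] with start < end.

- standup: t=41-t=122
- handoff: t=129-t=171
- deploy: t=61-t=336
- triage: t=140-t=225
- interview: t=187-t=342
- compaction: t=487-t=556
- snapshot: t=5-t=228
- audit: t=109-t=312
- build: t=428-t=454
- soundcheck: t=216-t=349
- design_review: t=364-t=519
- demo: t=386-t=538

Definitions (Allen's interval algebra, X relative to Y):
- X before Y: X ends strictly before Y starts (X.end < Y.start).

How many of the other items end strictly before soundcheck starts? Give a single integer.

Target soundcheck = [t=216, t=349].
audit [t=109, t=312] → overlaps → no.
build [t=428, t=454] → after → no.
compaction [t=487, t=556] → after → no.
demo [t=386, t=538] → after → no.
deploy [t=61, t=336] → overlaps → no.
design_review [t=364, t=519] → after → no.
handoff [t=129, t=171] → before → counts.
interview [t=187, t=342] → overlaps → no.
snapshot [t=5, t=228] → overlaps → no.
standup [t=41, t=122] → before → counts.
triage [t=140, t=225] → overlaps → no.
Total: 2.

2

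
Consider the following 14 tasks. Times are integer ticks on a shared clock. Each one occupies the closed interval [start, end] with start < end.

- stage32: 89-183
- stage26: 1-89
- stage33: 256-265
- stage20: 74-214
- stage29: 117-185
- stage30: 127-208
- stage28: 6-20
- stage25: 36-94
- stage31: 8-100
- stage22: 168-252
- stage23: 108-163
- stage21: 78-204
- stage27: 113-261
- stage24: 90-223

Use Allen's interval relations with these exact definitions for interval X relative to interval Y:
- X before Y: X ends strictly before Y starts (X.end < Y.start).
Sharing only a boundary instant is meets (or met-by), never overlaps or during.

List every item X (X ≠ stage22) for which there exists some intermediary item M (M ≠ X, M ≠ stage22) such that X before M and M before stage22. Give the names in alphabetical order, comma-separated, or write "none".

stage25, stage26, stage28, stage31

Target stage22 = [168, 252].
Intermediaries M with M before stage22: stage23, stage25, stage26, stage28, stage31.
Via stage23 — items with X before stage23: stage25, stage26, stage28, stage31.
Via stage25 — items with X before stage25: stage28.
Via stage26 — items with X before stage26: none.
Via stage28 — items with X before stage28: none.
Via stage31 — items with X before stage31: none.
Union: stage25, stage26, stage28, stage31.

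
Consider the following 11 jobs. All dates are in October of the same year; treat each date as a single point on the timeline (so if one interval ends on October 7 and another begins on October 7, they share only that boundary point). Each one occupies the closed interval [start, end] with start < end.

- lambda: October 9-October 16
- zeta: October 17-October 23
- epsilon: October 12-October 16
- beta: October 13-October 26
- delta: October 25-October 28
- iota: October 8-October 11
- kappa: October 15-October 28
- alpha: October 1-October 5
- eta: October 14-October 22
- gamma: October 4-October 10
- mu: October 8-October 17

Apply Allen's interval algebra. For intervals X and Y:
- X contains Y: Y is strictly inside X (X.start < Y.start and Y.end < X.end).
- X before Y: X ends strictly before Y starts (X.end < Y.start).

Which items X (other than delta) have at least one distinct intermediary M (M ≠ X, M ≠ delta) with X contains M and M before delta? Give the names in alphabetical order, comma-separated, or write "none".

Target delta = [October 25, October 28].
Intermediaries M with M before delta: alpha, epsilon, eta, gamma, iota, lambda, mu, zeta.
Via alpha — items with X contains alpha: none.
Via epsilon — items with X contains epsilon: mu.
Via eta — items with X contains eta: beta.
Via gamma — items with X contains gamma: none.
Via iota — items with X contains iota: none.
Via lambda — items with X contains lambda: mu.
Via mu — items with X contains mu: none.
Via zeta — items with X contains zeta: beta, kappa.
Union: beta, kappa, mu.

beta, kappa, mu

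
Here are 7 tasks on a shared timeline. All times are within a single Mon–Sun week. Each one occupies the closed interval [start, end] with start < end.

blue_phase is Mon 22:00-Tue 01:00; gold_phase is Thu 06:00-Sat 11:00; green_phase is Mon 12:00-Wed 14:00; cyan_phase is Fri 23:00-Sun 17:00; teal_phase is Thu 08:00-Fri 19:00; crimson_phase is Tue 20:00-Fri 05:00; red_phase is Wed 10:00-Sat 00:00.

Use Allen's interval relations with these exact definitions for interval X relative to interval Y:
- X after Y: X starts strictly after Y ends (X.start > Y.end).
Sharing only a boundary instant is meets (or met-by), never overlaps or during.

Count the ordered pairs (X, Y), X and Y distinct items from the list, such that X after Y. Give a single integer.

10

Checking all 42 ordered pairs for relation 'after'; matching pairs in alphabetical order:
(crimson_phase, blue_phase): crimson_phase after blue_phase ✓
(cyan_phase, blue_phase): cyan_phase after blue_phase ✓
(cyan_phase, crimson_phase): cyan_phase after crimson_phase ✓
(cyan_phase, green_phase): cyan_phase after green_phase ✓
(cyan_phase, teal_phase): cyan_phase after teal_phase ✓
(gold_phase, blue_phase): gold_phase after blue_phase ✓
(gold_phase, green_phase): gold_phase after green_phase ✓
(red_phase, blue_phase): red_phase after blue_phase ✓
(teal_phase, blue_phase): teal_phase after blue_phase ✓
(teal_phase, green_phase): teal_phase after green_phase ✓
Count: 10.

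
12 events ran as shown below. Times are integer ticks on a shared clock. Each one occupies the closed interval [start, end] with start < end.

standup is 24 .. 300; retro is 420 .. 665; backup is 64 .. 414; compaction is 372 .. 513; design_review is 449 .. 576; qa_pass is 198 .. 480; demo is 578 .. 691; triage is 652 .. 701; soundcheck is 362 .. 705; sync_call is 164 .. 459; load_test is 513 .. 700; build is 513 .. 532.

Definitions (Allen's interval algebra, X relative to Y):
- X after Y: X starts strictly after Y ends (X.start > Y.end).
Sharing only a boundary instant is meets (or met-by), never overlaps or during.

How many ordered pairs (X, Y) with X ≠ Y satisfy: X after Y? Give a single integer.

28

Checking all 132 ordered pairs for relation 'after'; matching pairs in alphabetical order:
(build, backup): build after backup ✓
(build, qa_pass): build after qa_pass ✓
(build, standup): build after standup ✓
(build, sync_call): build after sync_call ✓
(compaction, standup): compaction after standup ✓
(demo, backup): demo after backup ✓
(demo, build): demo after build ✓
(demo, compaction): demo after compaction ✓
(demo, design_review): demo after design_review ✓
(demo, qa_pass): demo after qa_pass ✓
(demo, standup): demo after standup ✓
(demo, sync_call): demo after sync_call ✓
(design_review, backup): design_review after backup ✓
(design_review, standup): design_review after standup ✓
(load_test, backup): load_test after backup ✓
(load_test, qa_pass): load_test after qa_pass ✓
(load_test, standup): load_test after standup ✓
(load_test, sync_call): load_test after sync_call ✓
(retro, backup): retro after backup ✓
(retro, standup): retro after standup ✓
(soundcheck, standup): soundcheck after standup ✓
(triage, backup): triage after backup ✓
(triage, build): triage after build ✓
(triage, compaction): triage after compaction ✓
... plus 4 further pairs not listed.
Count: 28.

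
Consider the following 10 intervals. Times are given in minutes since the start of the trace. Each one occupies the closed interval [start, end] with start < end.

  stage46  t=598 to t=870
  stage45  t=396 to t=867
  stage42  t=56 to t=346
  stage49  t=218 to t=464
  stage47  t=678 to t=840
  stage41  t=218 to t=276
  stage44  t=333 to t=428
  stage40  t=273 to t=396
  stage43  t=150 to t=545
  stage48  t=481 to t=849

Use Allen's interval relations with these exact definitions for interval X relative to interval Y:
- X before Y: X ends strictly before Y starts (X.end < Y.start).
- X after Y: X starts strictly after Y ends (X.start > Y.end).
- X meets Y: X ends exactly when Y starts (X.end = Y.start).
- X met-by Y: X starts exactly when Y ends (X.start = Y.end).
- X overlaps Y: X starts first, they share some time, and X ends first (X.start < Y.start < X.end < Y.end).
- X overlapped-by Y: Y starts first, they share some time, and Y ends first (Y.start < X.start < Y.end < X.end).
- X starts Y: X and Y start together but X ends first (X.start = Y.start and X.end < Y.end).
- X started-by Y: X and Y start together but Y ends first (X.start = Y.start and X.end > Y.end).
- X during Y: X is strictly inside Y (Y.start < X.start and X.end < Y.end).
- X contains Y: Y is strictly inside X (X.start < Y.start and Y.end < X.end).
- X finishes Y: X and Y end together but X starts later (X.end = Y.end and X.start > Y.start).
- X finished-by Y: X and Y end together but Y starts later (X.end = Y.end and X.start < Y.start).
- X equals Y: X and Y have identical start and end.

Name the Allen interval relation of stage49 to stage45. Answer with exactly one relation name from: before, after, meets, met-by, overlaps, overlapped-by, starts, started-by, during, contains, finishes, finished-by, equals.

overlaps

stage49 = [t=218, t=464]; stage45 = [t=396, t=867].
Compare endpoints: stage49.start < stage45.start, stage49.start < stage45.end, stage49.end > stage45.start, stage49.end < stage45.end.
That pattern is 'overlaps'.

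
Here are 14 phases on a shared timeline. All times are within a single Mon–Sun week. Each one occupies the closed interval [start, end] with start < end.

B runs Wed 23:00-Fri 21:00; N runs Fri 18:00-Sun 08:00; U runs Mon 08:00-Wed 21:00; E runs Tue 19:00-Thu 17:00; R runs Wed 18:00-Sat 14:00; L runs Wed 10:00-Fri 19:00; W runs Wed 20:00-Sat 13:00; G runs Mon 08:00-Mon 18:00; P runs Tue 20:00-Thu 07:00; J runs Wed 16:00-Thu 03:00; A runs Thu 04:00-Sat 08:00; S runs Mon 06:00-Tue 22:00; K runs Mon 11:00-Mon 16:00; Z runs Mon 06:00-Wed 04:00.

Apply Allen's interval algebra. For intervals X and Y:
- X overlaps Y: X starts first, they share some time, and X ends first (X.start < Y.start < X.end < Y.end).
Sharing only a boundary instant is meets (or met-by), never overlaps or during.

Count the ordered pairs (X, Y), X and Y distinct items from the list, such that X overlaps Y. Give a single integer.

35

Checking all 182 ordered pairs for relation 'overlaps'; matching pairs in alphabetical order:
(A, N): A overlaps N ✓
(B, A): B overlaps A ✓
(B, N): B overlaps N ✓
(E, A): E overlaps A ✓
(E, B): E overlaps B ✓
(E, L): E overlaps L ✓
(E, R): E overlaps R ✓
(E, W): E overlaps W ✓
(J, B): J overlaps B ✓
(J, R): J overlaps R ✓
(J, W): J overlaps W ✓
(L, A): L overlaps A ✓
(L, B): L overlaps B ✓
(L, N): L overlaps N ✓
(L, R): L overlaps R ✓
(L, W): L overlaps W ✓
(P, A): P overlaps A ✓
(P, B): P overlaps B ✓
(P, L): P overlaps L ✓
(P, R): P overlaps R ✓
(P, W): P overlaps W ✓
(R, N): R overlaps N ✓
(S, E): S overlaps E ✓
(S, P): S overlaps P ✓
... plus 11 further pairs not listed.
Count: 35.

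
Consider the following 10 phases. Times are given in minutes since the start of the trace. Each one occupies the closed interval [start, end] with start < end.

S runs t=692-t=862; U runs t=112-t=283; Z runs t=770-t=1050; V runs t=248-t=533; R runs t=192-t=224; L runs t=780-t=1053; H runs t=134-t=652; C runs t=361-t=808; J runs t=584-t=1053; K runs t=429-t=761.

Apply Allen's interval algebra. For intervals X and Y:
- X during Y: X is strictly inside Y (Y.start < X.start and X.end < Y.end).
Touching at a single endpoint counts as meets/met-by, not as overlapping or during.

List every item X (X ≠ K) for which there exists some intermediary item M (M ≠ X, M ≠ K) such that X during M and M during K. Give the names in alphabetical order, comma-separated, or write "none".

Target K = [t=429, t=761].
Intermediaries M with M during K: none.
Union: none.

none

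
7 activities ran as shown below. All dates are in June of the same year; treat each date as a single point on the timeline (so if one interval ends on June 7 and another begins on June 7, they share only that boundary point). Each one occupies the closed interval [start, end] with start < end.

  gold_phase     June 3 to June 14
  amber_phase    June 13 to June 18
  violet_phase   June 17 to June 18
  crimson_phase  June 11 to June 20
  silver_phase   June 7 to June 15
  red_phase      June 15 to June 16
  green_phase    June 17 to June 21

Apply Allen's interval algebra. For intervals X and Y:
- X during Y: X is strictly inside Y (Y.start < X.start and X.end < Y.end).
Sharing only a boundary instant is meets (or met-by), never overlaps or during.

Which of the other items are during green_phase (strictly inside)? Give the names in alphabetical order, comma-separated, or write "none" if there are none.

none

Target green_phase = [June 17, June 21].
amber_phase [June 13, June 18] → overlaps → no.
crimson_phase [June 11, June 20] → overlaps → no.
gold_phase [June 3, June 14] → before → no.
red_phase [June 15, June 16] → before → no.
silver_phase [June 7, June 15] → before → no.
violet_phase [June 17, June 18] → starts → no.
Result: none.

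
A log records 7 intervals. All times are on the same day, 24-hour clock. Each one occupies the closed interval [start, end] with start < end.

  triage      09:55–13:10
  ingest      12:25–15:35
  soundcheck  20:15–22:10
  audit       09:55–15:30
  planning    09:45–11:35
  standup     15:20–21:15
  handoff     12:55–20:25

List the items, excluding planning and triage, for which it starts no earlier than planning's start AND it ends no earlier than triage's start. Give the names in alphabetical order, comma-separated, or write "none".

audit, handoff, ingest, soundcheck, standup

Conditions: its start is no earlier than planning's start (X.start >= 09:45) AND its end is no earlier than triage's start (X.end >= 09:55).
audit: start 09:55 >= 09:45? ✓; end 15:30 >= 09:55? ✓ → yes.
handoff: start 12:55 >= 09:45? ✓; end 20:25 >= 09:55? ✓ → yes.
ingest: start 12:25 >= 09:45? ✓; end 15:35 >= 09:55? ✓ → yes.
soundcheck: start 20:15 >= 09:45? ✓; end 22:10 >= 09:55? ✓ → yes.
standup: start 15:20 >= 09:45? ✓; end 21:15 >= 09:55? ✓ → yes.
Result: audit, handoff, ingest, soundcheck, standup.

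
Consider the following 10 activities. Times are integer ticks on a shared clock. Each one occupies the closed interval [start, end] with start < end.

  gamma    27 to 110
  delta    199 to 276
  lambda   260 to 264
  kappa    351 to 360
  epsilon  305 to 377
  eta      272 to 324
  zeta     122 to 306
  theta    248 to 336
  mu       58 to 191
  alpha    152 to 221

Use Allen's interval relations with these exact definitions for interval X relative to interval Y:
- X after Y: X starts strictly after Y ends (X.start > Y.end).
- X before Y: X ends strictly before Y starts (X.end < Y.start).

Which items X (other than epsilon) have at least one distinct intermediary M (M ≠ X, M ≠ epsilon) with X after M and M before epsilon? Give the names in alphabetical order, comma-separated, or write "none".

Target epsilon = [305, 377].
Intermediaries M with M before epsilon: alpha, delta, gamma, lambda, mu.
Via alpha — items with X after alpha: eta, kappa, lambda, theta.
Via delta — items with X after delta: kappa.
Via gamma — items with X after gamma: alpha, delta, eta, kappa, lambda, theta, zeta.
Via lambda — items with X after lambda: eta, kappa.
Via mu — items with X after mu: delta, eta, kappa, lambda, theta.
Union: alpha, delta, eta, kappa, lambda, theta, zeta.

alpha, delta, eta, kappa, lambda, theta, zeta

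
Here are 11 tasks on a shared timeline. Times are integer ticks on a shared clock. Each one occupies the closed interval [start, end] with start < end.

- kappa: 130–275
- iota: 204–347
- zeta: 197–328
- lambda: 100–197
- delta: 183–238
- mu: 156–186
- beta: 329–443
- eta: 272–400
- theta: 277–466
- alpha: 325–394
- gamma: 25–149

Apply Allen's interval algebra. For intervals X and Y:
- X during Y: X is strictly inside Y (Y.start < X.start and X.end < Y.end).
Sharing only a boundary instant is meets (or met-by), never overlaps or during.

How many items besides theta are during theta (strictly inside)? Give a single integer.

Target theta = [277, 466].
alpha [325, 394] → during → counts.
beta [329, 443] → during → counts.
delta [183, 238] → before → no.
eta [272, 400] → overlaps → no.
gamma [25, 149] → before → no.
iota [204, 347] → overlaps → no.
kappa [130, 275] → before → no.
lambda [100, 197] → before → no.
mu [156, 186] → before → no.
zeta [197, 328] → overlaps → no.
Total: 2.

2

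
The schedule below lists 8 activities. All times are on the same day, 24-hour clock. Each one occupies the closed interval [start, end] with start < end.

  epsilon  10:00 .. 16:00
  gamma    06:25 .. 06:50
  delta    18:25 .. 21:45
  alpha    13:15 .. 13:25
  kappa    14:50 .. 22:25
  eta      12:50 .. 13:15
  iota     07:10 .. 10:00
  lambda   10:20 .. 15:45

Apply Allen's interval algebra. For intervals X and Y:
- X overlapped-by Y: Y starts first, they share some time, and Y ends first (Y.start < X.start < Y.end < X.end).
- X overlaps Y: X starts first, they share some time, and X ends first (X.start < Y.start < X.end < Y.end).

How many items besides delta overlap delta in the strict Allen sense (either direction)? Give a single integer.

Target delta = [18:25, 21:45].
alpha [13:15, 13:25] → before → no.
epsilon [10:00, 16:00] → before → no.
eta [12:50, 13:15] → before → no.
gamma [06:25, 06:50] → before → no.
iota [07:10, 10:00] → before → no.
kappa [14:50, 22:25] → contains → no.
lambda [10:20, 15:45] → before → no.
Total: 0.

0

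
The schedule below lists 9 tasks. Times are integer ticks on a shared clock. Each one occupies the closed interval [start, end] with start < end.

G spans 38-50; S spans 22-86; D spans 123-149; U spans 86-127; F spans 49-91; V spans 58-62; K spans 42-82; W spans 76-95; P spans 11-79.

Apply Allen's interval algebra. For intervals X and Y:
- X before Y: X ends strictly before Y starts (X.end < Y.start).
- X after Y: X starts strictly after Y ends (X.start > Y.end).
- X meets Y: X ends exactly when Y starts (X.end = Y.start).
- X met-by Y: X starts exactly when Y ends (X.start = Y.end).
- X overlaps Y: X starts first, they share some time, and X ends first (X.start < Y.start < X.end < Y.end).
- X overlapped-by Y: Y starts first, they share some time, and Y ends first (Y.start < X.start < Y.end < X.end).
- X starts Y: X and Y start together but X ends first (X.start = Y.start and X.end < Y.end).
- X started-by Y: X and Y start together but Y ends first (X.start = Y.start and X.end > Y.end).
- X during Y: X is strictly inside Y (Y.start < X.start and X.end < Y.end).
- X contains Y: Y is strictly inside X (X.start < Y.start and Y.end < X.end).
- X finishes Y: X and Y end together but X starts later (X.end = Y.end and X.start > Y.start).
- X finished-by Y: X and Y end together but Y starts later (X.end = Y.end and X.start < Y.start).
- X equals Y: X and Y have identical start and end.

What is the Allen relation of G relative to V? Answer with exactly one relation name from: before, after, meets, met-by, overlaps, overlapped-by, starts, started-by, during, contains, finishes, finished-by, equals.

G = [38, 50]; V = [58, 62].
Compare endpoints: G.start < V.start, G.start < V.end, G.end < V.start, G.end < V.end.
That pattern is 'before'.

before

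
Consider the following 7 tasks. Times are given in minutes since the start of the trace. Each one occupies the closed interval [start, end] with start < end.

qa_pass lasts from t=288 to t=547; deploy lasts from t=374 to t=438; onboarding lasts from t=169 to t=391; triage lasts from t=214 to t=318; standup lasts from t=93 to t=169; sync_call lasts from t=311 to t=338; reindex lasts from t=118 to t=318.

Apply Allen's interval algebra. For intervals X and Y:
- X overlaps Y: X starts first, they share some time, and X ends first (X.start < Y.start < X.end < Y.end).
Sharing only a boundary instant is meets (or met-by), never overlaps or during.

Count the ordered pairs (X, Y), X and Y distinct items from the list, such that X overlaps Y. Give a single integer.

Checking all 42 ordered pairs for relation 'overlaps'; matching pairs in alphabetical order:
(onboarding, deploy): onboarding overlaps deploy ✓
(onboarding, qa_pass): onboarding overlaps qa_pass ✓
(reindex, onboarding): reindex overlaps onboarding ✓
(reindex, qa_pass): reindex overlaps qa_pass ✓
(reindex, sync_call): reindex overlaps sync_call ✓
(standup, reindex): standup overlaps reindex ✓
(triage, qa_pass): triage overlaps qa_pass ✓
(triage, sync_call): triage overlaps sync_call ✓
Count: 8.

8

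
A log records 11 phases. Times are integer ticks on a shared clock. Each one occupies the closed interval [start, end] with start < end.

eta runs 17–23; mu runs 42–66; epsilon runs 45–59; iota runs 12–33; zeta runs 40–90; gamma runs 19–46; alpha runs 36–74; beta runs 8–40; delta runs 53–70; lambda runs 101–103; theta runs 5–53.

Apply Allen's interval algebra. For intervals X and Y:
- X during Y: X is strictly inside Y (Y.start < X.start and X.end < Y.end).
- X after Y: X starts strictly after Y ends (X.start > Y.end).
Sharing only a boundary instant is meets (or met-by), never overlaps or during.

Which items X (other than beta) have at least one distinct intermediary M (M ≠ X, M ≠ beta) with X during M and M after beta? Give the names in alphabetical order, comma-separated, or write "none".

epsilon

Target beta = [8, 40].
Intermediaries M with M after beta: delta, epsilon, lambda, mu.
Via delta — items with X during delta: none.
Via epsilon — items with X during epsilon: none.
Via lambda — items with X during lambda: none.
Via mu — items with X during mu: epsilon.
Union: epsilon.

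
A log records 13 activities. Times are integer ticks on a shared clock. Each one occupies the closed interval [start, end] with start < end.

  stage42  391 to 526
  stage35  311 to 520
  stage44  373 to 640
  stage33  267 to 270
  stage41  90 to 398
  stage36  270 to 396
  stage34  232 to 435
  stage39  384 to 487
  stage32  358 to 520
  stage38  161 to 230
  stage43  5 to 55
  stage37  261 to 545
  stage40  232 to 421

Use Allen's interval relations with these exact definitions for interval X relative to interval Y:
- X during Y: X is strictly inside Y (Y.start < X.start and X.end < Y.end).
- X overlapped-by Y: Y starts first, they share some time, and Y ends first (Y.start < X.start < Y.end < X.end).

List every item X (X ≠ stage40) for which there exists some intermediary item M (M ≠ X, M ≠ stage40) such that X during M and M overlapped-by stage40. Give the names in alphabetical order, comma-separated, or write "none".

stage32, stage33, stage35, stage36, stage39, stage42

Target stage40 = [232, 421].
Intermediaries M with M overlapped-by stage40: stage32, stage35, stage37, stage39, stage42, stage44.
Via stage32 — items with X during stage32: stage39.
Via stage35 — items with X during stage35: stage39.
Via stage37 — items with X during stage37: stage32, stage33, stage35, stage36, stage39, stage42.
Via stage39 — items with X during stage39: none.
Via stage42 — items with X during stage42: none.
Via stage44 — items with X during stage44: stage39, stage42.
Union: stage32, stage33, stage35, stage36, stage39, stage42.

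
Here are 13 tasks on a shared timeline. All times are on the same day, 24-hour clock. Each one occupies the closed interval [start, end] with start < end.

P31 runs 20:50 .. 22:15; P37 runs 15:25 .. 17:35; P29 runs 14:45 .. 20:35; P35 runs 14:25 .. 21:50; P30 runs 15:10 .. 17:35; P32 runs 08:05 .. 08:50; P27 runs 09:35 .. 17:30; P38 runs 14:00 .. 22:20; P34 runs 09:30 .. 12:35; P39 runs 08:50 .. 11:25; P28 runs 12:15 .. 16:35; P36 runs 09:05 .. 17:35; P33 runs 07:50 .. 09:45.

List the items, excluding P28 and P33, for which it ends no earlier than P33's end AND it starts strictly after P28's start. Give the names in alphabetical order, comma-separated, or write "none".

P29, P30, P31, P35, P37, P38

Conditions: its end is no earlier than P33's end (X.end >= 09:45) AND its start is strictly after P28's start (X.start > 12:15).
P27: end 17:30 >= 09:45? ✓; start 09:35 > 12:15? ✗ → no.
P29: end 20:35 >= 09:45? ✓; start 14:45 > 12:15? ✓ → yes.
P30: end 17:35 >= 09:45? ✓; start 15:10 > 12:15? ✓ → yes.
P31: end 22:15 >= 09:45? ✓; start 20:50 > 12:15? ✓ → yes.
P32: end 08:50 >= 09:45? ✗; start 08:05 > 12:15? ✗ → no.
P34: end 12:35 >= 09:45? ✓; start 09:30 > 12:15? ✗ → no.
P35: end 21:50 >= 09:45? ✓; start 14:25 > 12:15? ✓ → yes.
P36: end 17:35 >= 09:45? ✓; start 09:05 > 12:15? ✗ → no.
P37: end 17:35 >= 09:45? ✓; start 15:25 > 12:15? ✓ → yes.
P38: end 22:20 >= 09:45? ✓; start 14:00 > 12:15? ✓ → yes.
P39: end 11:25 >= 09:45? ✓; start 08:50 > 12:15? ✗ → no.
Result: P29, P30, P31, P35, P37, P38.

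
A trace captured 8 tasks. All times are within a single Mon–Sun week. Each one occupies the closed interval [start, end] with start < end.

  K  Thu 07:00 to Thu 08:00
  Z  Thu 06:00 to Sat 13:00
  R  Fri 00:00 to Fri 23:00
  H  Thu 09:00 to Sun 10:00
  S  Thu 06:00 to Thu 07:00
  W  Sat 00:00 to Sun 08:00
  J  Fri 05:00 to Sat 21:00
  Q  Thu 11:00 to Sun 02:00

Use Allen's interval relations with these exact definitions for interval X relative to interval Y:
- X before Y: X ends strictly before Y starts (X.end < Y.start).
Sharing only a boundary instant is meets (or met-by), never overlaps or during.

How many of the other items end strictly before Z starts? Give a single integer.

Target Z = [Thu 06:00, Sat 13:00].
H [Thu 09:00, Sun 10:00] → overlapped-by → no.
J [Fri 05:00, Sat 21:00] → overlapped-by → no.
K [Thu 07:00, Thu 08:00] → during → no.
Q [Thu 11:00, Sun 02:00] → overlapped-by → no.
R [Fri 00:00, Fri 23:00] → during → no.
S [Thu 06:00, Thu 07:00] → starts → no.
W [Sat 00:00, Sun 08:00] → overlapped-by → no.
Total: 0.

0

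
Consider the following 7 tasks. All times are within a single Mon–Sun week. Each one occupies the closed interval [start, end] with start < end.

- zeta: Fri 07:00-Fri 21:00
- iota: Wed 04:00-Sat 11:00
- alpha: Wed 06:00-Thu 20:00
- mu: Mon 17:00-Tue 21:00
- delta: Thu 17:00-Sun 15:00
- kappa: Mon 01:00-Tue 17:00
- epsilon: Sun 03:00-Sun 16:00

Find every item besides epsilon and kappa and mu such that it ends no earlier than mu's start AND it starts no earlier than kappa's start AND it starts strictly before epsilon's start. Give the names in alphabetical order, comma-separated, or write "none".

alpha, delta, iota, zeta

Conditions: its end is no earlier than mu's start (X.end >= Mon 17:00) AND its start is no earlier than kappa's start (X.start >= Mon 01:00) AND its start is strictly before epsilon's start (X.start < Sun 03:00).
alpha: end Thu 20:00 >= Mon 17:00? ✓; start Wed 06:00 >= Mon 01:00? ✓; start Wed 06:00 < Sun 03:00? ✓ → yes.
delta: end Sun 15:00 >= Mon 17:00? ✓; start Thu 17:00 >= Mon 01:00? ✓; start Thu 17:00 < Sun 03:00? ✓ → yes.
iota: end Sat 11:00 >= Mon 17:00? ✓; start Wed 04:00 >= Mon 01:00? ✓; start Wed 04:00 < Sun 03:00? ✓ → yes.
zeta: end Fri 21:00 >= Mon 17:00? ✓; start Fri 07:00 >= Mon 01:00? ✓; start Fri 07:00 < Sun 03:00? ✓ → yes.
Result: alpha, delta, iota, zeta.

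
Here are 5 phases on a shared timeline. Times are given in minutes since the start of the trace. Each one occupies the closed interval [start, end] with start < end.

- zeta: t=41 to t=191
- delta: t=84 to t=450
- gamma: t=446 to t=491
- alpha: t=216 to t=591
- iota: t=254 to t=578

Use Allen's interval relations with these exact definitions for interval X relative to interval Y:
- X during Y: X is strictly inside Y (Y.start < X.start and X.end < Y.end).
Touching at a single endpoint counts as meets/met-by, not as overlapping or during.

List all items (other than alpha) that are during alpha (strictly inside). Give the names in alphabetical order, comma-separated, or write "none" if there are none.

gamma, iota

Target alpha = [t=216, t=591].
delta [t=84, t=450] → overlaps → no.
gamma [t=446, t=491] → during → yes.
iota [t=254, t=578] → during → yes.
zeta [t=41, t=191] → before → no.
Result: gamma, iota.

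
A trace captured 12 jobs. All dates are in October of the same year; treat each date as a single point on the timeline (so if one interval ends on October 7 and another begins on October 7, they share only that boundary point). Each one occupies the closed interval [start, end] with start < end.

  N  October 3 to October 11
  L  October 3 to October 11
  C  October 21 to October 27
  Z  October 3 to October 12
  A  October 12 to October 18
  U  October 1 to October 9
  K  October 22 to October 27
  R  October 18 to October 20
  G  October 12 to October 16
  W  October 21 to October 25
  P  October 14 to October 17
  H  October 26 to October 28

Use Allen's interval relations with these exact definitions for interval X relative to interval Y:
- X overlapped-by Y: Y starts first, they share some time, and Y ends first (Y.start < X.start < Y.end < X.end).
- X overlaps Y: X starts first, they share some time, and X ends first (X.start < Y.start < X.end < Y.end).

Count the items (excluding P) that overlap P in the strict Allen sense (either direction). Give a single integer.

1

Target P = [October 14, October 17].
A [October 12, October 18] → contains → no.
C [October 21, October 27] → after → no.
G [October 12, October 16] → overlaps → counts.
H [October 26, October 28] → after → no.
K [October 22, October 27] → after → no.
L [October 3, October 11] → before → no.
N [October 3, October 11] → before → no.
R [October 18, October 20] → after → no.
U [October 1, October 9] → before → no.
W [October 21, October 25] → after → no.
Z [October 3, October 12] → before → no.
Total: 1.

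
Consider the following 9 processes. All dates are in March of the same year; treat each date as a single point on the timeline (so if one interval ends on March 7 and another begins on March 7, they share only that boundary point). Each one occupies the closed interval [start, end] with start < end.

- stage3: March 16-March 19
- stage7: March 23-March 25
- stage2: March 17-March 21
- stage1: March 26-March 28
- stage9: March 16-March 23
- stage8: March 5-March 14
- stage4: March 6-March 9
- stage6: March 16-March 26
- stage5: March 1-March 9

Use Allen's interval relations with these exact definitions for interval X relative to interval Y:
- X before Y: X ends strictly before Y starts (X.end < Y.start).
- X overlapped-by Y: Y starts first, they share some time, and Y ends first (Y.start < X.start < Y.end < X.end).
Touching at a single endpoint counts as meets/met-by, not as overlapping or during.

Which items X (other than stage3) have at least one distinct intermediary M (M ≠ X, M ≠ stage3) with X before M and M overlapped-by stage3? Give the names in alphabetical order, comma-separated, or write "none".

Target stage3 = [March 16, March 19].
Intermediaries M with M overlapped-by stage3: stage2.
Via stage2 — items with X before stage2: stage4, stage5, stage8.
Union: stage4, stage5, stage8.

stage4, stage5, stage8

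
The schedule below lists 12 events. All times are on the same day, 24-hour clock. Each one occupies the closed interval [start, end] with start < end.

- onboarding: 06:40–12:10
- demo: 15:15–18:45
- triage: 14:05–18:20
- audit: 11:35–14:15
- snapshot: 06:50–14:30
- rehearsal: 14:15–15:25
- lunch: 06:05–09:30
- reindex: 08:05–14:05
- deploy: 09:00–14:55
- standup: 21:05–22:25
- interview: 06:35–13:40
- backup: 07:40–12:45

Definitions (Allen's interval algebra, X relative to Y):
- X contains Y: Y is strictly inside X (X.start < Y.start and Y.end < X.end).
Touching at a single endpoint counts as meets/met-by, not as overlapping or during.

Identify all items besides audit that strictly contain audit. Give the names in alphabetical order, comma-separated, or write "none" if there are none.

Target audit = [11:35, 14:15].
backup [07:40, 12:45] → overlaps → no.
demo [15:15, 18:45] → after → no.
deploy [09:00, 14:55] → contains → yes.
interview [06:35, 13:40] → overlaps → no.
lunch [06:05, 09:30] → before → no.
onboarding [06:40, 12:10] → overlaps → no.
rehearsal [14:15, 15:25] → met-by → no.
reindex [08:05, 14:05] → overlaps → no.
snapshot [06:50, 14:30] → contains → yes.
standup [21:05, 22:25] → after → no.
triage [14:05, 18:20] → overlapped-by → no.
Result: deploy, snapshot.

deploy, snapshot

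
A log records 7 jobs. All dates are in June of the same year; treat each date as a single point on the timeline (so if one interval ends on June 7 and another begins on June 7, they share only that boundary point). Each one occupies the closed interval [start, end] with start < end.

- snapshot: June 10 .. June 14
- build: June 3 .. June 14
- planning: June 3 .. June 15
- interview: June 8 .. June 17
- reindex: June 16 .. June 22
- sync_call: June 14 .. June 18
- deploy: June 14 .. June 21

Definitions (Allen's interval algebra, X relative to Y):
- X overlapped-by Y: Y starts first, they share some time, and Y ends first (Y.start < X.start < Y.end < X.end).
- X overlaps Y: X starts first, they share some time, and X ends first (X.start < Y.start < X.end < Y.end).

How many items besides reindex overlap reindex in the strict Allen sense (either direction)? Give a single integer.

3

Target reindex = [June 16, June 22].
build [June 3, June 14] → before → no.
deploy [June 14, June 21] → overlaps → counts.
interview [June 8, June 17] → overlaps → counts.
planning [June 3, June 15] → before → no.
snapshot [June 10, June 14] → before → no.
sync_call [June 14, June 18] → overlaps → counts.
Total: 3.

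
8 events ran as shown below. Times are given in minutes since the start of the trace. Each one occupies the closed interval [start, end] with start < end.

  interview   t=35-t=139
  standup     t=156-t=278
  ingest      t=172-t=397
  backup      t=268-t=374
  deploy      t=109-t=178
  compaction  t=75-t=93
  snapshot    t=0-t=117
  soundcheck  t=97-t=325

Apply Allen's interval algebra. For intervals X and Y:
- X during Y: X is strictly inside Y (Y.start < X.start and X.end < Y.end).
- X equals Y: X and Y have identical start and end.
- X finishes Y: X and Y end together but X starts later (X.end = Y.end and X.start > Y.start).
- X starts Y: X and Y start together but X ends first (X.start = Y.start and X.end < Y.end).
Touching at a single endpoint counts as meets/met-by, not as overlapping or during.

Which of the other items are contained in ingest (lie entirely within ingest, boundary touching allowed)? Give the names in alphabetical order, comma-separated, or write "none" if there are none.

backup

Target ingest = [t=172, t=397].
backup [t=268, t=374] → during → yes.
compaction [t=75, t=93] → before → no.
deploy [t=109, t=178] → overlaps → no.
interview [t=35, t=139] → before → no.
snapshot [t=0, t=117] → before → no.
soundcheck [t=97, t=325] → overlaps → no.
standup [t=156, t=278] → overlaps → no.
Result: backup.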